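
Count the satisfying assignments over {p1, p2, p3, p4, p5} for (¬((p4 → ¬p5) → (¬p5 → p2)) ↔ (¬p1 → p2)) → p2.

Initial set: {((¬((p4 → ¬p5) → (¬p5 → p2)) ↔ (¬p1 → p2)) → p2)}.
((¬((p4 → ¬p5) → (¬p5 → p2)) ↔ (¬p1 → p2)) → p2): β-rule — branch into ¬(¬((p4 → ¬p5) → (¬p5 → p2)) ↔ (¬p1 → p2))  //  p2.
  branch 1 (add ¬(¬((p4 → ¬p5) → (¬p5 → p2)) ↔ (¬p1 → p2))):
    ¬(¬((p4 → ¬p5) → (¬p5 → p2)) ↔ (¬p1 → p2)): β-rule — branch into ¬((p4 → ¬p5) → (¬p5 → p2)), ¬(¬p1 → p2)  //  ¬¬((p4 → ¬p5) → (¬p5 → p2)), (¬p1 → p2).
      branch 1.1 (add ¬((p4 → ¬p5) → (¬p5 → p2)), ¬(¬p1 → p2)):
        ¬((p4 → ¬p5) → (¬p5 → p2)): α-rule — add (p4 → ¬p5), ¬(¬p5 → p2).
        ¬(¬p1 → p2): α-rule — add ¬p1, ¬p2.
        ¬(¬p5 → p2): α-rule — add ¬p5, ¬p2.
        (p4 → ¬p5): β-rule — branch into ¬p4  //  ¬p5.
          branch 1.1.1 (add ¬p4):
            ○ open, literals {p1=false, p2=false, p4=false, p5=false}.
          branch 1.1.2 (add ¬p5):
            ○ open, literals {p1=false, p2=false, p5=false}.
      branch 1.2 (add ¬¬((p4 → ¬p5) → (¬p5 → p2)), (¬p1 → p2)):
        ¬¬((p4 → ¬p5) → (¬p5 → p2)): β-rule — branch into ¬(p4 → ¬p5)  //  (¬p5 → p2).
          branch 1.2.1 (add ¬(p4 → ¬p5)):
            ¬(p4 → ¬p5): α-rule — add p4, ¬¬p5.
            (¬p1 → p2): β-rule — branch into ¬¬p1  //  p2.
              branch 1.2.1.1 (add ¬¬p1):
                ○ open, literals {p1=true, p4=true, p5=true}.
              branch 1.2.1.2 (add p2):
                ○ open, literals {p2=true, p4=true, p5=true}.
          branch 1.2.2 (add (¬p5 → p2)):
            (¬p1 → p2): β-rule — branch into ¬¬p1  //  p2.
              branch 1.2.2.1 (add ¬¬p1):
                (¬p5 → p2): β-rule — branch into ¬¬p5  //  p2.
                  branch 1.2.2.1.1 (add ¬¬p5):
                    ○ open, literals {p1=true, p5=true}.
                  branch 1.2.2.1.2 (add p2):
                    ○ open, literals {p1=true, p2=true}.
              branch 1.2.2.2 (add p2):
                (¬p5 → p2): β-rule — branch into ¬¬p5  //  p2.
                  branch 1.2.2.2.1 (add ¬¬p5):
                    ○ open, literals {p2=true, p5=true}.
                  branch 1.2.2.2.2 (add p2):
                    ○ open, literals {p2=true}.
  branch 2 (add p2):
    ○ open, literals {p2=true}.
0 branches closed, 9 open.
Each open branch fixes some atoms; the unmentioned ones are free. Counting distinct full assignments: branch {p1=false, p2=false, p4=false, p5=false} (p3) contributes 2 new; branch {p1=false, p2=false, p5=false} (p3, p4) contributes 2 new; branch {p1=true, p4=true, p5=true} (p2, p3) contributes 4 new; branch {p2=true, p4=true, p5=true} (p1, p3) contributes 2 new; branch {p1=true, p5=true} (p2, p3, p4) contributes 4 new; branch {p1=true, p2=true} (p3, p4, p5) contributes 4 new; branch {p2=true, p5=true} (p1, p3, p4) contributes 2 new; branch {p2=true} (p1, p3, p4, p5) contributes 4 new; branch {p2=true} (p1, p3, p4, p5) contributes 0 new. Total: 24.

24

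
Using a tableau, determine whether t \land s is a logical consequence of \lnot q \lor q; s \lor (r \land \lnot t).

No

Initial set: {(\lnot q \lor q); (s \lor (r \land \lnot t)); \lnot (t \land s)}.
(\lnot q \lor q): β-rule — branch into \lnot q  //  q.
  branch 1 (add \lnot q):
    (s \lor (r \land \lnot t)): β-rule — branch into s  //  (r \land \lnot t).
      branch 1.1 (add s):
        \lnot (t \land s): β-rule — branch into \lnot t  //  \lnot s.
          branch 1.1.1 (add \lnot t):
            ○ open, literals {q=F, s=T, t=F}.
          branch 1.1.2 (add \lnot s):
            × closes — contains both s and \lnot s.
      branch 1.2 (add (r \land \lnot t)):
        (r \land \lnot t): α-rule — add r, \lnot t.
        \lnot (t \land s): β-rule — branch into \lnot t  //  \lnot s.
          branch 1.2.1 (add \lnot t):
            ○ open, literals {q=F, r=T, t=F}.
          branch 1.2.2 (add \lnot s):
            ○ open, literals {q=F, r=T, s=F, t=F}.
  branch 2 (add q):
    (s \lor (r \land \lnot t)): β-rule — branch into s  //  (r \land \lnot t).
      branch 2.1 (add s):
        \lnot (t \land s): β-rule — branch into \lnot t  //  \lnot s.
          branch 2.1.1 (add \lnot t):
            ○ open, literals {q=T, s=T, t=F}.
          branch 2.1.2 (add \lnot s):
            × closes — contains both s and \lnot s.
      branch 2.2 (add (r \land \lnot t)):
        (r \land \lnot t): α-rule — add r, \lnot t.
        \lnot (t \land s): β-rule — branch into \lnot t  //  \lnot s.
          branch 2.2.1 (add \lnot t):
            ○ open, literals {q=T, r=T, t=F}.
          branch 2.2.2 (add \lnot s):
            ○ open, literals {q=T, r=T, s=F, t=F}.
2 branches closed, 6 open.
An open branch gives a countermodel: q=F, s=T, t=F (unmentioned atoms arbitrary); the premises hold there but the conclusion fails.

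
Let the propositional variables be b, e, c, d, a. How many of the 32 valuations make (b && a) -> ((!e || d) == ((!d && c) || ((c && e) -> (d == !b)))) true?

29

Initial set: {((b && a) -> ((!e || d) == ((!d && c) || ((c && e) -> (d == !b)))))}.
((b && a) -> ((!e || d) == ((!d && c) || ((c && e) -> (d == !b))))): β-rule — branch into !(b && a)  //  ((!e || d) == ((!d && c) || ((c && e) -> (d == !b)))).
  branch 1 (add !(b && a)):
    !(b && a): β-rule — branch into !b  //  !a.
      branch 1.1 (add !b):
        ○ open, literals {b=false}.
      branch 1.2 (add !a):
        ○ open, literals {a=false}.
  branch 2 (add ((!e || d) == ((!d && c) || ((c && e) -> (d == !b))))):
    ((!e || d) == ((!d && c) || ((c && e) -> (d == !b)))): β-rule — branch into (!e || d), ((!d && c) || ((c && e) -> (d == !b)))  //  !(!e || d), !((!d && c) || ((c && e) -> (d == !b))).
      branch 2.1 (add (!e || d), ((!d && c) || ((c && e) -> (d == !b)))):
        (!e || d): β-rule — branch into !e  //  d.
          branch 2.1.1 (add !e):
            ((!d && c) || ((c && e) -> (d == !b))): β-rule — branch into (!d && c)  //  ((c && e) -> (d == !b)).
              branch 2.1.1.1 (add (!d && c)):
                (!d && c): α-rule — add !d, c.
                ○ open, literals {c=true, d=false, e=false}.
              branch 2.1.1.2 (add ((c && e) -> (d == !b))):
                ((c && e) -> (d == !b)): β-rule — branch into !(c && e)  //  (d == !b).
                  branch 2.1.1.2.1 (add !(c && e)):
                    !(c && e): β-rule — branch into !c  //  !e.
                      branch 2.1.1.2.1.1 (add !c):
                        ○ open, literals {c=false, e=false}.
                      branch 2.1.1.2.1.2 (add !e):
                        ○ open, literals {e=false}.
                  branch 2.1.1.2.2 (add (d == !b)):
                    (d == !b): β-rule — branch into d, !b  //  !d, !!b.
                      branch 2.1.1.2.2.1 (add d, !b):
                        ○ open, literals {b=false, d=true, e=false}.
                      branch 2.1.1.2.2.2 (add !d, !!b):
                        ○ open, literals {b=true, d=false, e=false}.
          branch 2.1.2 (add d):
            ((!d && c) || ((c && e) -> (d == !b))): β-rule — branch into (!d && c)  //  ((c && e) -> (d == !b)).
              branch 2.1.2.1 (add (!d && c)):
                (!d && c): α-rule — add !d, c.
                × closes — contains both d and !d.
              branch 2.1.2.2 (add ((c && e) -> (d == !b))):
                ((c && e) -> (d == !b)): β-rule — branch into !(c && e)  //  (d == !b).
                  branch 2.1.2.2.1 (add !(c && e)):
                    !(c && e): β-rule — branch into !c  //  !e.
                      branch 2.1.2.2.1.1 (add !c):
                        ○ open, literals {c=false, d=true}.
                      branch 2.1.2.2.1.2 (add !e):
                        ○ open, literals {d=true, e=false}.
                  branch 2.1.2.2.2 (add (d == !b)):
                    (d == !b): β-rule — branch into d, !b  //  !d, !!b.
                      branch 2.1.2.2.2.1 (add d, !b):
                        ○ open, literals {b=false, d=true}.
                      branch 2.1.2.2.2.2 (add !d, !!b):
                        × closes — contains both d and !d.
      branch 2.2 (add !(!e || d), !((!d && c) || ((c && e) -> (d == !b)))):
        !(!e || d): α-rule — add !!e, !d.
        !((!d && c) || ((c && e) -> (d == !b))): α-rule — add !(!d && c), !((c && e) -> (d == !b)).
        !((c && e) -> (d == !b)): α-rule — add (c && e), !(d == !b).
        (c && e): α-rule — add c, e.
        !(!d && c): β-rule — branch into !!d  //  !c.
          branch 2.2.1 (add !!d):
            × closes — contains both d and !d.
          branch 2.2.2 (add !c):
            × closes — contains both c and !c.
4 branches closed, 10 open.
Each open branch fixes some atoms; the unmentioned ones are free. Counting distinct full assignments: branch {b=false} (e, c, d, a) contributes 16 new; branch {a=false} (b, e, c, d) contributes 8 new; branch {c=true, d=false, e=false} (b, a) contributes 1 new; branch {c=false, e=false} (b, d, a) contributes 2 new; branch {e=false} (b, c, d, a) contributes 1 new; branch {b=false, d=true, e=false} (c, a) contributes 0 new; branch {b=true, d=false, e=false} (c, a) contributes 0 new; branch {c=false, d=true} (b, e, a) contributes 1 new; branch {d=true, e=false} (b, c, a) contributes 0 new; branch {b=false, d=true} (e, c, a) contributes 0 new. Total: 29.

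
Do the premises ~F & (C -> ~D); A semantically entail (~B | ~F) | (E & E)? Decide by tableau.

Initial set: {(~F & (C -> ~D)); A; ~((~B | ~F) | (E & E))}.
(~F & (C -> ~D)): α-rule — add ~F, (C -> ~D).
~((~B | ~F) | (E & E)): α-rule — add ~(~B | ~F), ~(E & E).
~(~B | ~F): α-rule — add ~~B, ~~F.
× closes — contains both F and ~F.
All 1 branch closes.
Every branch closed, so the premises entail the conclusion.

Yes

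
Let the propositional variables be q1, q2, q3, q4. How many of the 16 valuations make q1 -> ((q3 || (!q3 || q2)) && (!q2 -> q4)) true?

Initial set: {T (q1 -> ((q3 || (!q3 || q2)) && (!q2 -> q4)))}.
T (q1 -> ((q3 || (!q3 || q2)) && (!q2 -> q4))): β-rule — branch into F q1  //  T ((q3 || (!q3 || q2)) && (!q2 -> q4)).
  branch 1 (add F q1):
    ○ open, literals {q1=false}.
  branch 2 (add T ((q3 || (!q3 || q2)) && (!q2 -> q4))):
    T ((q3 || (!q3 || q2)) && (!q2 -> q4)): α-rule — add T (q3 || (!q3 || q2)), T (!q2 -> q4).
    T (q3 || (!q3 || q2)): β-rule — branch into T q3  //  T (!q3 || q2).
      branch 2.1 (add T q3):
        T (!q2 -> q4): β-rule — branch into F !q2  //  T q4.
          branch 2.1.1 (add F !q2):
            ○ open, literals {q2=true, q3=true}.
          branch 2.1.2 (add T q4):
            ○ open, literals {q3=true, q4=true}.
      branch 2.2 (add T (!q3 || q2)):
        T (!q2 -> q4): β-rule — branch into F !q2  //  T q4.
          branch 2.2.1 (add F !q2):
            T (!q3 || q2): β-rule — branch into T !q3  //  T q2.
              branch 2.2.1.1 (add T !q3):
                ○ open, literals {q2=true, q3=false}.
              branch 2.2.1.2 (add T q2):
                ○ open, literals {q2=true}.
          branch 2.2.2 (add T q4):
            T (!q3 || q2): β-rule — branch into T !q3  //  T q2.
              branch 2.2.2.1 (add T !q3):
                ○ open, literals {q3=false, q4=true}.
              branch 2.2.2.2 (add T q2):
                ○ open, literals {q2=true, q4=true}.
0 branches closed, 7 open.
Each open branch fixes some atoms; the unmentioned ones are free. Counting distinct full assignments: branch {q1=false} (q2, q3, q4) contributes 8 new; branch {q2=true, q3=true} (q1, q4) contributes 2 new; branch {q3=true, q4=true} (q1, q2) contributes 1 new; branch {q2=true, q3=false} (q1, q4) contributes 2 new; branch {q2=true} (q1, q3, q4) contributes 0 new; branch {q3=false, q4=true} (q1, q2) contributes 1 new; branch {q2=true, q4=true} (q1, q3) contributes 0 new. Total: 14.

14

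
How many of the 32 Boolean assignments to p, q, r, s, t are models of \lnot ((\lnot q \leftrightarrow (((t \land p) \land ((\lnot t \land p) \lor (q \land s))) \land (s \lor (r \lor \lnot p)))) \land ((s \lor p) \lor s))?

22

Initial set: {T \lnot ((\lnot q \leftrightarrow (((t \land p) \land ((\lnot t \land p) \lor (q \land s))) \land (s \lor (r \lor \lnot p)))) \land ((s \lor p) \lor s))}.
T \lnot ((\lnot q \leftrightarrow (((t \land p) \land ((\lnot t \land p) \lor (q \land s))) \land (s \lor (r \lor \lnot p)))) \land ((s \lor p) \lor s)): β-rule — branch into F (\lnot q \leftrightarrow (((t \land p) \land ((\lnot t \land p) \lor (q \land s))) \land (s \lor (r \lor \lnot p))))  //  F ((s \lor p) \lor s).
  branch 1 (add F (\lnot q \leftrightarrow (((t \land p) \land ((\lnot t \land p) \lor (q \land s))) \land (s \lor (r \lor \lnot p))))):
    F (\lnot q \leftrightarrow (((t \land p) \land ((\lnot t \land p) \lor (q \land s))) \land (s \lor (r \lor \lnot p)))): β-rule — branch into T \lnot q, F (((t \land p) \land ((\lnot t \land p) \lor (q \land s))) \land (s \lor (r \lor \lnot p)))  //  F \lnot q, T (((t \land p) \land ((\lnot t \land p) \lor (q \land s))) \land (s \lor (r \lor \lnot p))).
      branch 1.1 (add T \lnot q, F (((t \land p) \land ((\lnot t \land p) \lor (q \land s))) \land (s \lor (r \lor \lnot p)))):
        F (((t \land p) \land ((\lnot t \land p) \lor (q \land s))) \land (s \lor (r \lor \lnot p))): β-rule — branch into F ((t \land p) \land ((\lnot t \land p) \lor (q \land s)))  //  F (s \lor (r \lor \lnot p)).
          branch 1.1.1 (add F ((t \land p) \land ((\lnot t \land p) \lor (q \land s)))):
            F ((t \land p) \land ((\lnot t \land p) \lor (q \land s))): β-rule — branch into F (t \land p)  //  F ((\lnot t \land p) \lor (q \land s)).
              branch 1.1.1.1 (add F (t \land p)):
                F (t \land p): β-rule — branch into F t  //  F p.
                  branch 1.1.1.1.1 (add F t):
                    ○ open, literals {q=false, t=false}.
                  branch 1.1.1.1.2 (add F p):
                    ○ open, literals {p=false, q=false}.
              branch 1.1.1.2 (add F ((\lnot t \land p) \lor (q \land s))):
                F ((\lnot t \land p) \lor (q \land s)): α-rule — add F (\lnot t \land p), F (q \land s).
                F (\lnot t \land p): β-rule — branch into F \lnot t  //  F p.
                  branch 1.1.1.2.1 (add F \lnot t):
                    F (q \land s): β-rule — branch into F q  //  F s.
                      branch 1.1.1.2.1.1 (add F q):
                        ○ open, literals {q=false, t=true}.
                      branch 1.1.1.2.1.2 (add F s):
                        ○ open, literals {q=false, s=false, t=true}.
                  branch 1.1.1.2.2 (add F p):
                    F (q \land s): β-rule — branch into F q  //  F s.
                      branch 1.1.1.2.2.1 (add F q):
                        ○ open, literals {p=false, q=false}.
                      branch 1.1.1.2.2.2 (add F s):
                        ○ open, literals {p=false, q=false, s=false}.
          branch 1.1.2 (add F (s \lor (r \lor \lnot p))):
            F (s \lor (r \lor \lnot p)): α-rule — add F s, F (r \lor \lnot p).
            F (r \lor \lnot p): α-rule — add F r, F \lnot p.
            ○ open, literals {p=true, q=false, r=false, s=false}.
      branch 1.2 (add F \lnot q, T (((t \land p) \land ((\lnot t \land p) \lor (q \land s))) \land (s \lor (r \lor \lnot p)))):
        T (((t \land p) \land ((\lnot t \land p) \lor (q \land s))) \land (s \lor (r \lor \lnot p))): α-rule — add T ((t \land p) \land ((\lnot t \land p) \lor (q \land s))), T (s \lor (r \lor \lnot p)).
        T ((t \land p) \land ((\lnot t \land p) \lor (q \land s))): α-rule — add T (t \land p), T ((\lnot t \land p) \lor (q \land s)).
        T (t \land p): α-rule — add T t, T p.
        T (s \lor (r \lor \lnot p)): β-rule — branch into T s  //  T (r \lor \lnot p).
          branch 1.2.1 (add T s):
            T ((\lnot t \land p) \lor (q \land s)): β-rule — branch into T (\lnot t \land p)  //  T (q \land s).
              branch 1.2.1.1 (add T (\lnot t \land p)):
                T (\lnot t \land p): α-rule — add T \lnot t, T p.
                × closes — contains both t and \lnot t.
              branch 1.2.1.2 (add T (q \land s)):
                T (q \land s): α-rule — add T q, T s.
                ○ open, literals {p=true, q=true, s=true, t=true}.
          branch 1.2.2 (add T (r \lor \lnot p)):
            T ((\lnot t \land p) \lor (q \land s)): β-rule — branch into T (\lnot t \land p)  //  T (q \land s).
              branch 1.2.2.1 (add T (\lnot t \land p)):
                T (\lnot t \land p): α-rule — add T \lnot t, T p.
                × closes — contains both t and \lnot t.
              branch 1.2.2.2 (add T (q \land s)):
                T (q \land s): α-rule — add T q, T s.
                T (r \lor \lnot p): β-rule — branch into T r  //  T \lnot p.
                  branch 1.2.2.2.1 (add T r):
                    ○ open, literals {p=true, q=true, r=true, s=true, t=true}.
                  branch 1.2.2.2.2 (add T \lnot p):
                    × closes — contains both p and \lnot p.
  branch 2 (add F ((s \lor p) \lor s)):
    F ((s \lor p) \lor s): α-rule — add F (s \lor p), F s.
    F (s \lor p): α-rule — add F s, F p.
    ○ open, literals {p=false, s=false}.
3 branches closed, 10 open.
Each open branch fixes some atoms; the unmentioned ones are free. Counting distinct full assignments: branch {q=false, t=false} (p, r, s) contributes 8 new; branch {p=false, q=false} (r, s, t) contributes 4 new; branch {q=false, t=true} (p, r, s) contributes 4 new; branch {q=false, s=false, t=true} (p, r) contributes 0 new; branch {p=false, q=false} (r, s, t) contributes 0 new; branch {p=false, q=false, s=false} (r, t) contributes 0 new; branch {p=true, q=false, r=false, s=false} (t) contributes 0 new; branch {p=true, q=true, s=true, t=true} (r) contributes 2 new; branch {p=true, q=true, r=true, s=true, t=true} (none free) contributes 0 new; branch {p=false, s=false} (q, r, t) contributes 4 new. Total: 22.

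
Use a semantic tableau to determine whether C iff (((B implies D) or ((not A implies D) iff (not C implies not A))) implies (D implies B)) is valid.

Not valid

Assume the negation and expand:
Initial set: {not (C iff (((B implies D) or ((not A implies D) iff (not C implies not A))) implies (D implies B)))}.
not (C iff (((B implies D) or ((not A implies D) iff (not C implies not A))) implies (D implies B))): β-rule — branch into C, not (((B implies D) or ((not A implies D) iff (not C implies not A))) implies (D implies B))  //  not C, (((B implies D) or ((not A implies D) iff (not C implies not A))) implies (D implies B)).
  branch 1 (add C, not (((B implies D) or ((not A implies D) iff (not C implies not A))) implies (D implies B))):
    not (((B implies D) or ((not A implies D) iff (not C implies not A))) implies (D implies B)): α-rule — add ((B implies D) or ((not A implies D) iff (not C implies not A))), not (D implies B).
    not (D implies B): α-rule — add D, not B.
    ((B implies D) or ((not A implies D) iff (not C implies not A))): β-rule — branch into (B implies D)  //  ((not A implies D) iff (not C implies not A)).
      branch 1.1 (add (B implies D)):
        (B implies D): β-rule — branch into not B  //  D.
          branch 1.1.1 (add not B):
            ○ open, literals {B=0, C=1, D=1}.
          branch 1.1.2 (add D):
            ○ open, literals {B=0, C=1, D=1}.
      branch 1.2 (add ((not A implies D) iff (not C implies not A))):
        ((not A implies D) iff (not C implies not A)): β-rule — branch into (not A implies D), (not C implies not A)  //  not (not A implies D), not (not C implies not A).
          branch 1.2.1 (add (not A implies D), (not C implies not A)):
            (not A implies D): β-rule — branch into not not A  //  D.
              branch 1.2.1.1 (add not not A):
                (not C implies not A): β-rule — branch into not not C  //  not A.
                  branch 1.2.1.1.1 (add not not C):
                    ○ open, literals {A=1, B=0, C=1, D=1}.
                  branch 1.2.1.1.2 (add not A):
                    × closes — contains both A and not A.
              branch 1.2.1.2 (add D):
                (not C implies not A): β-rule — branch into not not C  //  not A.
                  branch 1.2.1.2.1 (add not not C):
                    ○ open, literals {B=0, C=1, D=1}.
                  branch 1.2.1.2.2 (add not A):
                    ○ open, literals {A=0, B=0, C=1, D=1}.
          branch 1.2.2 (add not (not A implies D), not (not C implies not A)):
            not (not A implies D): α-rule — add not A, not D.
            × closes — contains both D and not D.
  branch 2 (add not C, (((B implies D) or ((not A implies D) iff (not C implies not A))) implies (D implies B))):
    (((B implies D) or ((not A implies D) iff (not C implies not A))) implies (D implies B)): β-rule — branch into not ((B implies D) or ((not A implies D) iff (not C implies not A)))  //  (D implies B).
      branch 2.1 (add not ((B implies D) or ((not A implies D) iff (not C implies not A)))):
        not ((B implies D) or ((not A implies D) iff (not C implies not A))): α-rule — add not (B implies D), not ((not A implies D) iff (not C implies not A)).
        not (B implies D): α-rule — add B, not D.
        not ((not A implies D) iff (not C implies not A)): β-rule — branch into (not A implies D), not (not C implies not A)  //  not (not A implies D), (not C implies not A).
          branch 2.1.1 (add (not A implies D), not (not C implies not A)):
            not (not C implies not A): α-rule — add not C, not not A.
            (not A implies D): β-rule — branch into not not A  //  D.
              branch 2.1.1.1 (add not not A):
                ○ open, literals {A=1, B=1, C=0, D=0}.
              branch 2.1.1.2 (add D):
                × closes — contains both D and not D.
          branch 2.1.2 (add not (not A implies D), (not C implies not A)):
            not (not A implies D): α-rule — add not A, not D.
            (not C implies not A): β-rule — branch into not not C  //  not A.
              branch 2.1.2.1 (add not not C):
                × closes — contains both C and not C.
              branch 2.1.2.2 (add not A):
                ○ open, literals {A=0, B=1, C=0, D=0}.
      branch 2.2 (add (D implies B)):
        (D implies B): β-rule — branch into not D  //  B.
          branch 2.2.1 (add not D):
            ○ open, literals {C=0, D=0}.
          branch 2.2.2 (add B):
            ○ open, literals {B=1, C=0}.
4 branches closed, 9 open.
An open branch gives a countermodel: B=0, C=1, D=1 (unmentioned atoms arbitrary); under it the original formula is false.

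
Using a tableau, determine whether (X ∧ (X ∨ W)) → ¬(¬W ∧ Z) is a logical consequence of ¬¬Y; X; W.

Yes

Initial set: {¬¬Y; X; W; ¬((X ∧ (X ∨ W)) → ¬(¬W ∧ Z))}.
¬¬Y: drop double negation, giving Y.
¬((X ∧ (X ∨ W)) → ¬(¬W ∧ Z)): α-rule — add (X ∧ (X ∨ W)), ¬¬(¬W ∧ Z).
(X ∧ (X ∨ W)): α-rule — add X, (X ∨ W).
¬¬(¬W ∧ Z): α-rule — add ¬W, Z.
× closes — contains both W and ¬W.
All 1 branch closes.
Every branch closed, so the premises entail the conclusion.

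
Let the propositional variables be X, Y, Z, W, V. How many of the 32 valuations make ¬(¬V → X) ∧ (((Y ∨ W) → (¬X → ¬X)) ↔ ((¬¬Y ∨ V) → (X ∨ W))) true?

6

Initial set: {(¬(¬V → X) ∧ (((Y ∨ W) → (¬X → ¬X)) ↔ ((¬¬Y ∨ V) → (X ∨ W))))}.
(¬(¬V → X) ∧ (((Y ∨ W) → (¬X → ¬X)) ↔ ((¬¬Y ∨ V) → (X ∨ W)))): α-rule — add ¬(¬V → X), (((Y ∨ W) → (¬X → ¬X)) ↔ ((¬¬Y ∨ V) → (X ∨ W))).
¬(¬V → X): α-rule — add ¬V, ¬X.
(((Y ∨ W) → (¬X → ¬X)) ↔ ((¬¬Y ∨ V) → (X ∨ W))): β-rule — branch into ((Y ∨ W) → (¬X → ¬X)), ((¬¬Y ∨ V) → (X ∨ W))  //  ¬((Y ∨ W) → (¬X → ¬X)), ¬((¬¬Y ∨ V) → (X ∨ W)).
  branch 1 (add ((Y ∨ W) → (¬X → ¬X)), ((¬¬Y ∨ V) → (X ∨ W))):
    ((Y ∨ W) → (¬X → ¬X)): β-rule — branch into ¬(Y ∨ W)  //  (¬X → ¬X).
      branch 1.1 (add ¬(Y ∨ W)):
        ¬(Y ∨ W): α-rule — add ¬Y, ¬W.
        ((¬¬Y ∨ V) → (X ∨ W)): β-rule — branch into ¬(¬¬Y ∨ V)  //  (X ∨ W).
          branch 1.1.1 (add ¬(¬¬Y ∨ V)):
            ¬(¬¬Y ∨ V): α-rule — add ¬¬¬Y, ¬V.
            ¬¬¬Y: drop double negation, giving ¬Y.
            ○ open, literals {V=false, W=false, X=false, Y=false}.
          branch 1.1.2 (add (X ∨ W)):
            (X ∨ W): β-rule — branch into X  //  W.
              branch 1.1.2.1 (add X):
                × closes — contains both X and ¬X.
              branch 1.1.2.2 (add W):
                × closes — contains both W and ¬W.
      branch 1.2 (add (¬X → ¬X)):
        ((¬¬Y ∨ V) → (X ∨ W)): β-rule — branch into ¬(¬¬Y ∨ V)  //  (X ∨ W).
          branch 1.2.1 (add ¬(¬¬Y ∨ V)):
            ¬(¬¬Y ∨ V): α-rule — add ¬¬¬Y, ¬V.
            ¬¬¬Y: drop double negation, giving ¬Y.
            (¬X → ¬X): β-rule — branch into ¬¬X  //  ¬X.
              branch 1.2.1.1 (add ¬¬X):
                × closes — contains both X and ¬X.
              branch 1.2.1.2 (add ¬X):
                ○ open, literals {V=false, X=false, Y=false}.
          branch 1.2.2 (add (X ∨ W)):
            (¬X → ¬X): β-rule — branch into ¬¬X  //  ¬X.
              branch 1.2.2.1 (add ¬¬X):
                × closes — contains both X and ¬X.
              branch 1.2.2.2 (add ¬X):
                (X ∨ W): β-rule — branch into X  //  W.
                  branch 1.2.2.2.1 (add X):
                    × closes — contains both X and ¬X.
                  branch 1.2.2.2.2 (add W):
                    ○ open, literals {V=false, W=true, X=false}.
  branch 2 (add ¬((Y ∨ W) → (¬X → ¬X)), ¬((¬¬Y ∨ V) → (X ∨ W))):
    ¬((Y ∨ W) → (¬X → ¬X)): α-rule — add (Y ∨ W), ¬(¬X → ¬X).
    ¬((¬¬Y ∨ V) → (X ∨ W)): α-rule — add (¬¬Y ∨ V), ¬(X ∨ W).
    ¬(¬X → ¬X): α-rule — add ¬X, ¬¬X.
    × closes — contains both X and ¬X.
6 branches closed, 3 open.
Each open branch fixes some atoms; the unmentioned ones are free. Counting distinct full assignments: branch {V=false, W=false, X=false, Y=false} (Z) contributes 2 new; branch {V=false, X=false, Y=false} (Z, W) contributes 2 new; branch {V=false, W=true, X=false} (Y, Z) contributes 2 new. Total: 6.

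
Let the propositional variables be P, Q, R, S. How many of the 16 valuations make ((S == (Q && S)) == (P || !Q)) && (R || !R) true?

Initial set: {(((S == (Q && S)) == (P || !Q)) && (R || !R))}.
(((S == (Q && S)) == (P || !Q)) && (R || !R)): α-rule — add ((S == (Q && S)) == (P || !Q)), (R || !R).
((S == (Q && S)) == (P || !Q)): β-rule — branch into (S == (Q && S)), (P || !Q)  //  !(S == (Q && S)), !(P || !Q).
  branch 1 (add (S == (Q && S)), (P || !Q)):
    (R || !R): β-rule — branch into R  //  !R.
      branch 1.1 (add R):
        (S == (Q && S)): β-rule — branch into S, (Q && S)  //  !S, !(Q && S).
          branch 1.1.1 (add S, (Q && S)):
            (Q && S): α-rule — add Q, S.
            (P || !Q): β-rule — branch into P  //  !Q.
              branch 1.1.1.1 (add P):
                ○ open, literals {P=T, Q=T, R=T, S=T}.
              branch 1.1.1.2 (add !Q):
                × closes — contains both Q and !Q.
          branch 1.1.2 (add !S, !(Q && S)):
            (P || !Q): β-rule — branch into P  //  !Q.
              branch 1.1.2.1 (add P):
                !(Q && S): β-rule — branch into !Q  //  !S.
                  branch 1.1.2.1.1 (add !Q):
                    ○ open, literals {P=T, Q=F, R=T, S=F}.
                  branch 1.1.2.1.2 (add !S):
                    ○ open, literals {P=T, R=T, S=F}.
              branch 1.1.2.2 (add !Q):
                !(Q && S): β-rule — branch into !Q  //  !S.
                  branch 1.1.2.2.1 (add !Q):
                    ○ open, literals {Q=F, R=T, S=F}.
                  branch 1.1.2.2.2 (add !S):
                    ○ open, literals {Q=F, R=T, S=F}.
      branch 1.2 (add !R):
        (S == (Q && S)): β-rule — branch into S, (Q && S)  //  !S, !(Q && S).
          branch 1.2.1 (add S, (Q && S)):
            (Q && S): α-rule — add Q, S.
            (P || !Q): β-rule — branch into P  //  !Q.
              branch 1.2.1.1 (add P):
                ○ open, literals {P=T, Q=T, R=F, S=T}.
              branch 1.2.1.2 (add !Q):
                × closes — contains both Q and !Q.
          branch 1.2.2 (add !S, !(Q && S)):
            (P || !Q): β-rule — branch into P  //  !Q.
              branch 1.2.2.1 (add P):
                !(Q && S): β-rule — branch into !Q  //  !S.
                  branch 1.2.2.1.1 (add !Q):
                    ○ open, literals {P=T, Q=F, R=F, S=F}.
                  branch 1.2.2.1.2 (add !S):
                    ○ open, literals {P=T, R=F, S=F}.
              branch 1.2.2.2 (add !Q):
                !(Q && S): β-rule — branch into !Q  //  !S.
                  branch 1.2.2.2.1 (add !Q):
                    ○ open, literals {Q=F, R=F, S=F}.
                  branch 1.2.2.2.2 (add !S):
                    ○ open, literals {Q=F, R=F, S=F}.
  branch 2 (add !(S == (Q && S)), !(P || !Q)):
    !(P || !Q): α-rule — add !P, !!Q.
    (R || !R): β-rule — branch into R  //  !R.
      branch 2.1 (add R):
        !(S == (Q && S)): β-rule — branch into S, !(Q && S)  //  !S, (Q && S).
          branch 2.1.1 (add S, !(Q && S)):
            !(Q && S): β-rule — branch into !Q  //  !S.
              branch 2.1.1.1 (add !Q):
                × closes — contains both Q and !Q.
              branch 2.1.1.2 (add !S):
                × closes — contains both S and !S.
          branch 2.1.2 (add !S, (Q && S)):
            (Q && S): α-rule — add Q, S.
            × closes — contains both S and !S.
      branch 2.2 (add !R):
        !(S == (Q && S)): β-rule — branch into S, !(Q && S)  //  !S, (Q && S).
          branch 2.2.1 (add S, !(Q && S)):
            !(Q && S): β-rule — branch into !Q  //  !S.
              branch 2.2.1.1 (add !Q):
                × closes — contains both Q and !Q.
              branch 2.2.1.2 (add !S):
                × closes — contains both S and !S.
          branch 2.2.2 (add !S, (Q && S)):
            (Q && S): α-rule — add Q, S.
            × closes — contains both S and !S.
8 branches closed, 10 open.
Each open branch fixes some atoms; the unmentioned ones are free. Counting distinct full assignments: branch {P=T, Q=T, R=T, S=T} (none free) contributes 1 new; branch {P=T, Q=F, R=T, S=F} (none free) contributes 1 new; branch {P=T, R=T, S=F} (Q) contributes 1 new; branch {Q=F, R=T, S=F} (P) contributes 1 new; branch {Q=F, R=T, S=F} (P) contributes 0 new; branch {P=T, Q=T, R=F, S=T} (none free) contributes 1 new; branch {P=T, Q=F, R=F, S=F} (none free) contributes 1 new; branch {P=T, R=F, S=F} (Q) contributes 1 new; branch {Q=F, R=F, S=F} (P) contributes 1 new; branch {Q=F, R=F, S=F} (P) contributes 0 new. Total: 8.

8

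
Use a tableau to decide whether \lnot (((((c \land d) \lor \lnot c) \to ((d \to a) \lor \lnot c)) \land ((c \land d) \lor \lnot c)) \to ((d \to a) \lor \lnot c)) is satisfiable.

Unsatisfiable

Initial set: {\lnot (((((c \land d) \lor \lnot c) \to ((d \to a) \lor \lnot c)) \land ((c \land d) \lor \lnot c)) \to ((d \to a) \lor \lnot c))}.
\lnot (((((c \land d) \lor \lnot c) \to ((d \to a) \lor \lnot c)) \land ((c \land d) \lor \lnot c)) \to ((d \to a) \lor \lnot c)): α-rule — add ((((c \land d) \lor \lnot c) \to ((d \to a) \lor \lnot c)) \land ((c \land d) \lor \lnot c)), \lnot ((d \to a) \lor \lnot c).
((((c \land d) \lor \lnot c) \to ((d \to a) \lor \lnot c)) \land ((c \land d) \lor \lnot c)): α-rule — add (((c \land d) \lor \lnot c) \to ((d \to a) \lor \lnot c)), ((c \land d) \lor \lnot c).
\lnot ((d \to a) \lor \lnot c): α-rule — add \lnot (d \to a), \lnot \lnot c.
\lnot (d \to a): α-rule — add d, \lnot a.
(((c \land d) \lor \lnot c) \to ((d \to a) \lor \lnot c)): β-rule — branch into \lnot ((c \land d) \lor \lnot c)  //  ((d \to a) \lor \lnot c).
  branch 1 (add \lnot ((c \land d) \lor \lnot c)):
    \lnot ((c \land d) \lor \lnot c): α-rule — add \lnot (c \land d), \lnot \lnot c.
    ((c \land d) \lor \lnot c): β-rule — branch into (c \land d)  //  \lnot c.
      branch 1.1 (add (c \land d)):
        (c \land d): α-rule — add c, d.
        \lnot (c \land d): β-rule — branch into \lnot c  //  \lnot d.
          branch 1.1.1 (add \lnot c):
            × closes — contains both c and \lnot c.
          branch 1.1.2 (add \lnot d):
            × closes — contains both d and \lnot d.
      branch 1.2 (add \lnot c):
        × closes — contains both c and \lnot c.
  branch 2 (add ((d \to a) \lor \lnot c)):
    ((c \land d) \lor \lnot c): β-rule — branch into (c \land d)  //  \lnot c.
      branch 2.1 (add (c \land d)):
        (c \land d): α-rule — add c, d.
        ((d \to a) \lor \lnot c): β-rule — branch into (d \to a)  //  \lnot c.
          branch 2.1.1 (add (d \to a)):
            (d \to a): β-rule — branch into \lnot d  //  a.
              branch 2.1.1.1 (add \lnot d):
                × closes — contains both d and \lnot d.
              branch 2.1.1.2 (add a):
                × closes — contains both a and \lnot a.
          branch 2.1.2 (add \lnot c):
            × closes — contains both c and \lnot c.
      branch 2.2 (add \lnot c):
        × closes — contains both c and \lnot c.
All 7 branches close.
Every branch closed; the formula is unsatisfiable.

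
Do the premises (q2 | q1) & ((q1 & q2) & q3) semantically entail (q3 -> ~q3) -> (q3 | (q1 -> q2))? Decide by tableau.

Yes

Initial set: {((q2 | q1) & ((q1 & q2) & q3)); ~((q3 -> ~q3) -> (q3 | (q1 -> q2)))}.
((q2 | q1) & ((q1 & q2) & q3)): α-rule — add (q2 | q1), ((q1 & q2) & q3).
~((q3 -> ~q3) -> (q3 | (q1 -> q2))): α-rule — add (q3 -> ~q3), ~(q3 | (q1 -> q2)).
((q1 & q2) & q3): α-rule — add (q1 & q2), q3.
~(q3 | (q1 -> q2)): α-rule — add ~q3, ~(q1 -> q2).
× closes — contains both q3 and ~q3.
All 1 branch closes.
Every branch closed, so the premises entail the conclusion.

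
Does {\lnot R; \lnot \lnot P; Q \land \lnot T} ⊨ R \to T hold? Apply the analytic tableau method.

Initial set: {\lnot R; \lnot \lnot P; (Q \land \lnot T); \lnot (R \to T)}.
\lnot \lnot P: drop double negation, giving P.
(Q \land \lnot T): α-rule — add Q, \lnot T.
\lnot (R \to T): α-rule — add R, \lnot T.
× closes — contains both R and \lnot R.
All 1 branch closes.
Every branch closed, so the premises entail the conclusion.

Yes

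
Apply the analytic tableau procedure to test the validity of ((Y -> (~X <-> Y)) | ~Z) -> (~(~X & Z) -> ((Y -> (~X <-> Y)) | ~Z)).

Valid

Assume the negation and expand:
Initial set: {~(((Y -> (~X <-> Y)) | ~Z) -> (~(~X & Z) -> ((Y -> (~X <-> Y)) | ~Z)))}.
~(((Y -> (~X <-> Y)) | ~Z) -> (~(~X & Z) -> ((Y -> (~X <-> Y)) | ~Z))): α-rule — add ((Y -> (~X <-> Y)) | ~Z), ~(~(~X & Z) -> ((Y -> (~X <-> Y)) | ~Z)).
~(~(~X & Z) -> ((Y -> (~X <-> Y)) | ~Z)): α-rule — add ~(~X & Z), ~((Y -> (~X <-> Y)) | ~Z).
~((Y -> (~X <-> Y)) | ~Z): α-rule — add ~(Y -> (~X <-> Y)), ~~Z.
~(Y -> (~X <-> Y)): α-rule — add Y, ~(~X <-> Y).
((Y -> (~X <-> Y)) | ~Z): β-rule — branch into (Y -> (~X <-> Y))  //  ~Z.
  branch 1 (add (Y -> (~X <-> Y))):
    ~(~X & Z): β-rule — branch into ~~X  //  ~Z.
      branch 1.1 (add ~~X):
        ~(~X <-> Y): β-rule — branch into ~X, ~Y  //  ~~X, Y.
          branch 1.1.1 (add ~X, ~Y):
            × closes — contains both X and ~X.
          branch 1.1.2 (add ~~X, Y):
            (Y -> (~X <-> Y)): β-rule — branch into ~Y  //  (~X <-> Y).
              branch 1.1.2.1 (add ~Y):
                × closes — contains both Y and ~Y.
              branch 1.1.2.2 (add (~X <-> Y)):
                (~X <-> Y): β-rule — branch into ~X, Y  //  ~~X, ~Y.
                  branch 1.1.2.2.1 (add ~X, Y):
                    × closes — contains both X and ~X.
                  branch 1.1.2.2.2 (add ~~X, ~Y):
                    × closes — contains both Y and ~Y.
      branch 1.2 (add ~Z):
        × closes — contains both Z and ~Z.
  branch 2 (add ~Z):
    × closes — contains both Z and ~Z.
All 6 branches close.
Every branch closed, so the negation is unsatisfiable and the formula is valid.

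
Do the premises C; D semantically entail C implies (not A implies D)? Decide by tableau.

Yes

Initial set: {T C; T D; F (C implies (not A implies D))}.
F (C implies (not A implies D)): α-rule — add T C, F (not A implies D).
F (not A implies D): α-rule — add T not A, F D.
× closes — contains both D and not D.
All 1 branch closes.
Every branch closed, so the premises entail the conclusion.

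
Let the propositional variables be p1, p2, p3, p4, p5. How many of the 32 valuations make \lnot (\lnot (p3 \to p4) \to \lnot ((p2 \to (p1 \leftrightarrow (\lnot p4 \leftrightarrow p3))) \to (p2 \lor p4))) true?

Initial set: {T \lnot (\lnot (p3 \to p4) \to \lnot ((p2 \to (p1 \leftrightarrow (\lnot p4 \leftrightarrow p3))) \to (p2 \lor p4)))}.
T \lnot (\lnot (p3 \to p4) \to \lnot ((p2 \to (p1 \leftrightarrow (\lnot p4 \leftrightarrow p3))) \to (p2 \lor p4))): α-rule — add T \lnot (p3 \to p4), F \lnot ((p2 \to (p1 \leftrightarrow (\lnot p4 \leftrightarrow p3))) \to (p2 \lor p4)).
T \lnot (p3 \to p4): α-rule — add T p3, F p4.
F \lnot ((p2 \to (p1 \leftrightarrow (\lnot p4 \leftrightarrow p3))) \to (p2 \lor p4)): β-rule — branch into F (p2 \to (p1 \leftrightarrow (\lnot p4 \leftrightarrow p3)))  //  T (p2 \lor p4).
  branch 1 (add F (p2 \to (p1 \leftrightarrow (\lnot p4 \leftrightarrow p3)))):
    F (p2 \to (p1 \leftrightarrow (\lnot p4 \leftrightarrow p3))): α-rule — add T p2, F (p1 \leftrightarrow (\lnot p4 \leftrightarrow p3)).
    F (p1 \leftrightarrow (\lnot p4 \leftrightarrow p3)): β-rule — branch into T p1, F (\lnot p4 \leftrightarrow p3)  //  F p1, T (\lnot p4 \leftrightarrow p3).
      branch 1.1 (add T p1, F (\lnot p4 \leftrightarrow p3)):
        F (\lnot p4 \leftrightarrow p3): β-rule — branch into T \lnot p4, F p3  //  F \lnot p4, T p3.
          branch 1.1.1 (add T \lnot p4, F p3):
            × closes — contains both p3 and \lnot p3.
          branch 1.1.2 (add F \lnot p4, T p3):
            × closes — contains both p4 and \lnot p4.
      branch 1.2 (add F p1, T (\lnot p4 \leftrightarrow p3)):
        T (\lnot p4 \leftrightarrow p3): β-rule — branch into T \lnot p4, T p3  //  F \lnot p4, F p3.
          branch 1.2.1 (add T \lnot p4, T p3):
            ○ open, literals {p1=false, p2=true, p3=true, p4=false}.
          branch 1.2.2 (add F \lnot p4, F p3):
            × closes — contains both p4 and \lnot p4.
  branch 2 (add T (p2 \lor p4)):
    T (p2 \lor p4): β-rule — branch into T p2  //  T p4.
      branch 2.1 (add T p2):
        ○ open, literals {p2=true, p3=true, p4=false}.
      branch 2.2 (add T p4):
        × closes — contains both p4 and \lnot p4.
4 branches closed, 2 open.
Each open branch fixes some atoms; the unmentioned ones are free. Counting distinct full assignments: branch {p1=false, p2=true, p3=true, p4=false} (p5) contributes 2 new; branch {p2=true, p3=true, p4=false} (p1, p5) contributes 2 new. Total: 4.

4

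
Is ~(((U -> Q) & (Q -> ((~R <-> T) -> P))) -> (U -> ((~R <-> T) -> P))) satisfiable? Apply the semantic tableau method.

Initial set: {T ~(((U -> Q) & (Q -> ((~R <-> T) -> P))) -> (U -> ((~R <-> T) -> P)))}.
T ~(((U -> Q) & (Q -> ((~R <-> T) -> P))) -> (U -> ((~R <-> T) -> P))): α-rule — add T ((U -> Q) & (Q -> ((~R <-> T) -> P))), F (U -> ((~R <-> T) -> P)).
T ((U -> Q) & (Q -> ((~R <-> T) -> P))): α-rule — add T (U -> Q), T (Q -> ((~R <-> T) -> P)).
F (U -> ((~R <-> T) -> P)): α-rule — add T U, F ((~R <-> T) -> P).
F ((~R <-> T) -> P): α-rule — add T (~R <-> T), F P.
T (U -> Q): β-rule — branch into F U  //  T Q.
  branch 1 (add F U):
    × closes — contains both U and ~U.
  branch 2 (add T Q):
    T (Q -> ((~R <-> T) -> P)): β-rule — branch into F Q  //  T ((~R <-> T) -> P).
      branch 2.1 (add F Q):
        × closes — contains both Q and ~Q.
      branch 2.2 (add T ((~R <-> T) -> P)):
        T (~R <-> T): β-rule — branch into T ~R, T T  //  F ~R, F T.
          branch 2.2.1 (add T ~R, T T):
            T ((~R <-> T) -> P): β-rule — branch into F (~R <-> T)  //  T P.
              branch 2.2.1.1 (add F (~R <-> T)):
                F (~R <-> T): β-rule — branch into T ~R, F T  //  F ~R, T T.
                  branch 2.2.1.1.1 (add T ~R, F T):
                    × closes — contains both T and ~T.
                  branch 2.2.1.1.2 (add F ~R, T T):
                    × closes — contains both R and ~R.
              branch 2.2.1.2 (add T P):
                × closes — contains both P and ~P.
          branch 2.2.2 (add F ~R, F T):
            T ((~R <-> T) -> P): β-rule — branch into F (~R <-> T)  //  T P.
              branch 2.2.2.1 (add F (~R <-> T)):
                F (~R <-> T): β-rule — branch into T ~R, F T  //  F ~R, T T.
                  branch 2.2.2.1.1 (add T ~R, F T):
                    × closes — contains both R and ~R.
                  branch 2.2.2.1.2 (add F ~R, T T):
                    × closes — contains both T and ~T.
              branch 2.2.2.2 (add T P):
                × closes — contains both P and ~P.
All 8 branches close.
Every branch closed; the formula is unsatisfiable.

Unsatisfiable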